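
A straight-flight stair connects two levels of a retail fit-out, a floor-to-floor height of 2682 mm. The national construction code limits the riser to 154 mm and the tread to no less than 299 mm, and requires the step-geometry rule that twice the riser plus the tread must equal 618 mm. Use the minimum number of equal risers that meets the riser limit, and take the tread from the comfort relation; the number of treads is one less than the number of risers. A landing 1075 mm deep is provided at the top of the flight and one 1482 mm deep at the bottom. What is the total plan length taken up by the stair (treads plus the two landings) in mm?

2682 / 154 = 17.42, so 18 risers are needed.
Riser R = 2682 / 18 = 149 mm, within the 154 mm limit.
From 2R + T = 618: T = 618 − 298 = 320 mm.
Treads = 18 − 1 = 17; going = 17 × 320 = 5440 mm.
Enclosure = 5440 + 1075 + 1482 = 7997 mm.

7997 mm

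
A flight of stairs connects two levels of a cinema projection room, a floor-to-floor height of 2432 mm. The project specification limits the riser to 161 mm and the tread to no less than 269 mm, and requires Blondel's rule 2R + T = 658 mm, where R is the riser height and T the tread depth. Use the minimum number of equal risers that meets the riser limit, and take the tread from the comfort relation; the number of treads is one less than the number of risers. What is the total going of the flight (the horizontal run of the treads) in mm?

5310 mm

2432 / 161 = 15.106 → round up to 16 risers.
Each riser is 2432/16 = 152 mm (≤ 161 mm).
Tread T = 658 − 2 × 152 = 354 mm (≥ 269 mm).
16 risers give 15 treads; going = 15 × 354 = 5310 mm.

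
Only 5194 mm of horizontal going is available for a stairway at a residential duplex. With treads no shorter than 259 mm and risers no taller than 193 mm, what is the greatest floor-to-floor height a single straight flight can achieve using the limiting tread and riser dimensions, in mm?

4053 mm

5194 / 259 = 20.05, so 20 treads fit.
Risers = treads + 1 = 21.
Maximum height = 21 × 193 = 4053 mm.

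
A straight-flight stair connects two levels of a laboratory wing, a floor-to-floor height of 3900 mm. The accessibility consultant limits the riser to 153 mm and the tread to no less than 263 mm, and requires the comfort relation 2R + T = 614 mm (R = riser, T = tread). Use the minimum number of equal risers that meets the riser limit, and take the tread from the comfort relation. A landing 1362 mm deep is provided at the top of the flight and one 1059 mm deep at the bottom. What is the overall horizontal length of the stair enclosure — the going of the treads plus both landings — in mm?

10271 mm

At most 153 each: 3900/153 = 25.49, giving 26 risers.
Each riser is 3900/26 = 150 mm (≤ 153 mm).
T = 614 − 2·150 = 314 mm, which satisfies the 263 mm minimum.
Going = (26 − 1) × 314 = 7850 mm.
Add landings: 7850 + 1362 + 1059 = 10271 mm.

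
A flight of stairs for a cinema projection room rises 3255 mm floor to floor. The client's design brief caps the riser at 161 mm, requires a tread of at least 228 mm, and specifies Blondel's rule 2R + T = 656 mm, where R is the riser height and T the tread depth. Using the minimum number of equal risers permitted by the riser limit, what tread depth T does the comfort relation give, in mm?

346 mm

At most 161 each: 3255/161 = 20.22, giving 21 risers.
Riser R = 3255 / 21 = 155 mm, within the 161 mm limit.
T = 656 − 2·155 = 346 mm, which satisfies the 228 mm minimum.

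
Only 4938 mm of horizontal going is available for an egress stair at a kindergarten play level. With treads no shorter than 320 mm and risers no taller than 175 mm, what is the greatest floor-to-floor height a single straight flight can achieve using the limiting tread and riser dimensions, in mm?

2800 mm

4938 / 320 = 15.43, so 15 treads fit.
Risers = treads + 1 = 16.
Maximum height = 16 × 175 = 2800 mm.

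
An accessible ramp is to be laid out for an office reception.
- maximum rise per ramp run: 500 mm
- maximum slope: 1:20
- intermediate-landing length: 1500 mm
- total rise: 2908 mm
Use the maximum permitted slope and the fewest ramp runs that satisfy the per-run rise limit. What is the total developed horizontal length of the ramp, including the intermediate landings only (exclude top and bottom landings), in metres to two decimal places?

65.66 m

2908 / 500 = 5.816 → round up to 6 ramp runs. That means 5 intermediate landings.
Ramp run (horizontal) at 1:20: 2908 × 20 = 58160 mm.
Intermediate landings: 5 × 1500 = 7500 mm.
Total developed length = 58160 + 7500 = 65660 mm.
= 65.66 m.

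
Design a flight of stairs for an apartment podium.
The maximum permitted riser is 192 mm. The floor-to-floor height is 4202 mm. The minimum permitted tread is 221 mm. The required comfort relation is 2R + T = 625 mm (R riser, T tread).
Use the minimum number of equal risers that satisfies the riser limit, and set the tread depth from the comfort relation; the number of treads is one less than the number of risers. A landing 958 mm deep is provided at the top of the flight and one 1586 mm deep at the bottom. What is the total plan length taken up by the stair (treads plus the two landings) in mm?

7647 mm

4202 / 192 = 21.89, so 22 risers are needed.
Riser R = 4202 / 22 = 191 mm, within the 192 mm limit.
T = 625 − 2·191 = 243 mm, which satisfies the 221 mm minimum.
Going = (22 − 1) × 243 = 5103 mm.
Enclosure = 5103 + 958 + 1586 = 7647 mm.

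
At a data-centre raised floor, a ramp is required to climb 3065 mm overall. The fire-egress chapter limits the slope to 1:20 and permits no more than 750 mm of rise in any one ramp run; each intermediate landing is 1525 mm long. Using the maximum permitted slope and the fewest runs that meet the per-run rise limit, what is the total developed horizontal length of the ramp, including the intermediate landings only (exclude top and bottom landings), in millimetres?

67400 mm

3065 / 750 = 4.09, so 5 ramp runs are needed. That means 4 intermediate landings.
Ramp run (horizontal) at 1:20: 3065 × 20 = 61300 mm.
Intermediate landings: 4 × 1525 = 6100 mm.
Total developed length = 61300 + 6100 = 67400 mm.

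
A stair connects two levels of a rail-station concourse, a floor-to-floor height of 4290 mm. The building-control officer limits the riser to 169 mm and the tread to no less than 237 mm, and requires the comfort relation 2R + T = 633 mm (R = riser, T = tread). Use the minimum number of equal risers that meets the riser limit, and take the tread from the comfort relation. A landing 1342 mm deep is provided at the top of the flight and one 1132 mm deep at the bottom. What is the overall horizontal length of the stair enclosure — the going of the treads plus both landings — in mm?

4290 / 169 = 25.38, so 26 risers are needed.
Riser R = 4290 / 26 = 165 mm, within the 169 mm limit.
Tread T = 633 − 2 × 165 = 303 mm (≥ 237 mm).
26 risers give 25 treads; going = 25 × 303 = 7575 mm.
Add landings: 7575 + 1342 + 1132 = 10049 mm.

10049 mm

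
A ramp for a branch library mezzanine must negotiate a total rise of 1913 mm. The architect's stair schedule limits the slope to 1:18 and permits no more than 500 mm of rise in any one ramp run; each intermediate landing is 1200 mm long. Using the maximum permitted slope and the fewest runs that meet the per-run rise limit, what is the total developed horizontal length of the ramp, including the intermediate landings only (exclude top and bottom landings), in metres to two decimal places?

38.03 m

⌈1913/500⌉ = 4 ramp runs. That means 3 intermediate landings.
Ramp run (horizontal) at 1:18: 1913 × 18 = 34434 mm.
3 intermediate landings contribute 3 × 1200 = 3600 mm.
Developed length = 34434 + 3600 = 38034 mm.
= 38.03 m.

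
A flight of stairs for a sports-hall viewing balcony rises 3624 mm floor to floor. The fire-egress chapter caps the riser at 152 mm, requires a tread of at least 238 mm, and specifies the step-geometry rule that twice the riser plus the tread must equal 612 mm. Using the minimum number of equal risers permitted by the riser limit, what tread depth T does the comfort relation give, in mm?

310 mm

3624 / 152 = 23.84, so 24 risers are needed.
Each riser is 3624/24 = 151 mm (≤ 152 mm).
From 2R + T = 612: T = 612 − 302 = 310 mm.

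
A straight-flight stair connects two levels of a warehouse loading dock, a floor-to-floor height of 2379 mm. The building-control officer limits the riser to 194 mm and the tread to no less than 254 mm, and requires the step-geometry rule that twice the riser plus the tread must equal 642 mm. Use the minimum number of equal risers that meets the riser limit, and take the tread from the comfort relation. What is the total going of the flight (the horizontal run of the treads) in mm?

2379 / 194 = 12.263 → round up to 13 risers.
R = 2379 ÷ 13 = 183 mm.
From 2R + T = 642: T = 642 − 366 = 276 mm.
13 risers give 12 treads; going = 12 × 276 = 3312 mm.

3312 mm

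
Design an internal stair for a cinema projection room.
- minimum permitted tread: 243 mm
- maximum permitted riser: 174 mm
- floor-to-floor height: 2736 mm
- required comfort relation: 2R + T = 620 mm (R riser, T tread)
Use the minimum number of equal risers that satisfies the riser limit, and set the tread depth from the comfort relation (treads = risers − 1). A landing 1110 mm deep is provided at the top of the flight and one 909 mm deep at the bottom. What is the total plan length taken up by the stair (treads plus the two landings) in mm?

At most 174 each: 2736/174 = 15.72, giving 16 risers.
Riser R = 2736 / 16 = 171 mm, within the 174 mm limit.
Tread T = 620 − 2 × 171 = 278 mm (≥ 243 mm).
Treads = 16 − 1 = 15; going = 15 × 278 = 4170 mm.
Enclosure = 4170 + 1110 + 909 = 6189 mm.

6189 mm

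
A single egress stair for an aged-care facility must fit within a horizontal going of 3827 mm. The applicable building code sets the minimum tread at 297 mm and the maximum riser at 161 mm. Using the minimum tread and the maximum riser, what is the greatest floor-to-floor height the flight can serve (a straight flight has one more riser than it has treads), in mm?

3827 / 297 = 12.89, so 12 treads fit.
Risers = treads + 1 = 13.
Maximum height = 13 × 161 = 2093 mm.

2093 mm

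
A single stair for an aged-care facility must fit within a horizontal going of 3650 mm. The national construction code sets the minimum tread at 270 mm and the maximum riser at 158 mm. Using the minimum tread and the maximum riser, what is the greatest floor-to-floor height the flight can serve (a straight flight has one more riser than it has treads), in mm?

3650 / 270 = 13.52, so 13 treads fit.
Risers = treads + 1 = 14.
Maximum height = 14 × 158 = 2212 mm.

2212 mm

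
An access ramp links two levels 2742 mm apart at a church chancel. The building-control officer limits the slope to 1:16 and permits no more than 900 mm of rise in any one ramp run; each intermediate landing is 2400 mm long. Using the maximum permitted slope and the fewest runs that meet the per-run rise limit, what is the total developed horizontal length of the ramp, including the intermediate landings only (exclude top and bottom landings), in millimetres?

2742 / 900 = 3.047 → round up to 4 ramp runs. That means 3 intermediate landings.
Horizontal run for 2742 mm of rise at 1:16 is 2742 × 16 = 43872 mm.
3 intermediate landings contribute 3 × 2400 = 7200 mm.
Total developed length = 43872 + 7200 = 51072 mm.

51072 mm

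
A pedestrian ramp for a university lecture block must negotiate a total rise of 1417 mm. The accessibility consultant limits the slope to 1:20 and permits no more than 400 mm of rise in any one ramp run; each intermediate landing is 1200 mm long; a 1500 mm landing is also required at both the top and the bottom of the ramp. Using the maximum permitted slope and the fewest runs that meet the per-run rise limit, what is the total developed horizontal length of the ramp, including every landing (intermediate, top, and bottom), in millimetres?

1417 / 400 = 3.542 → round up to 4 ramp runs. That means 3 intermediate landings.
Horizontal run for 1417 mm of rise at 1:20 is 1417 × 20 = 28340 mm.
Intermediate landings: 3 × 1200 = 3600 mm.
Top and bottom landings: 2 × 1500 = 3000 mm.
Total = 28340 + 3600 + 3000 = 34940 mm.

34940 mm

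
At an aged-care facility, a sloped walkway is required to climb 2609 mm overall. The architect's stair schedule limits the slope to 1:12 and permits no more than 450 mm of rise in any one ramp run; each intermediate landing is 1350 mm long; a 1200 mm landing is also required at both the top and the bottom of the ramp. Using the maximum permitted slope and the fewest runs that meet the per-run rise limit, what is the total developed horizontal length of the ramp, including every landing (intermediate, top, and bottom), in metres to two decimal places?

⌈2609/450⌉ = 6 ramp runs. That means 5 intermediate landings.
Horizontal run for 2609 mm of rise at 1:12 is 2609 × 12 = 31308 mm.
5 intermediate landings contribute 5 × 1350 = 6750 mm.
Top and bottom landings: 2 × 1200 = 2400 mm.
Total = 31308 + 6750 + 2400 = 40458 mm.
= 40.46 m.

40.46 m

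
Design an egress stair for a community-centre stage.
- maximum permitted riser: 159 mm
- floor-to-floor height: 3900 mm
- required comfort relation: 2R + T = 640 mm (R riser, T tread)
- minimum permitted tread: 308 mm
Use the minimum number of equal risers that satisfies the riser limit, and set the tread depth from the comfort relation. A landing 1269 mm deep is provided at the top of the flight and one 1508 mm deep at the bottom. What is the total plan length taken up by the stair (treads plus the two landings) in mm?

10649 mm

3900 / 159 = 24.53, so 25 risers are needed.
R = 3900 ÷ 25 = 156 mm.
Tread T = 640 − 2 × 156 = 328 mm (≥ 308 mm).
Going = (25 − 1) × 328 = 7872 mm.
Add landings: 7872 + 1269 + 1508 = 10649 mm.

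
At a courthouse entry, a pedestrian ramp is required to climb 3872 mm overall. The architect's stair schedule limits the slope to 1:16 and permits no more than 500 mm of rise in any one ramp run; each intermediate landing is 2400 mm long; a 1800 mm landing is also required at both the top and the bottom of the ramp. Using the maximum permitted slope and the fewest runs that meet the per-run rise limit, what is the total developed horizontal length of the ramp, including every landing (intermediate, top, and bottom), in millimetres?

82352 mm

⌈3872/500⌉ = 8 ramp runs. That means 7 intermediate landings.
Horizontal run for 3872 mm of rise at 1:16 is 3872 × 16 = 61952 mm.
7 intermediate landings contribute 7 × 2400 = 16800 mm.
Top and bottom landings: 2 × 1800 = 3600 mm.
Total = 61952 + 16800 + 3600 = 82352 mm.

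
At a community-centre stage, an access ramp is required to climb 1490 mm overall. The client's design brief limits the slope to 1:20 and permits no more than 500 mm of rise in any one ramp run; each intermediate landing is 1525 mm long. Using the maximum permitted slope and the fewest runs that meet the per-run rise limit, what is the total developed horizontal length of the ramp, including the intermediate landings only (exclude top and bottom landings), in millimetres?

32850 mm

At most 500 each: 1490/500 = 2.98, giving 3 ramp runs. That means 2 intermediate landings.
Ramp run (horizontal) at 1:20: 1490 × 20 = 29800 mm.
Intermediate landings: 2 × 1525 = 3050 mm.
Total developed length = 29800 + 3050 = 32850 mm.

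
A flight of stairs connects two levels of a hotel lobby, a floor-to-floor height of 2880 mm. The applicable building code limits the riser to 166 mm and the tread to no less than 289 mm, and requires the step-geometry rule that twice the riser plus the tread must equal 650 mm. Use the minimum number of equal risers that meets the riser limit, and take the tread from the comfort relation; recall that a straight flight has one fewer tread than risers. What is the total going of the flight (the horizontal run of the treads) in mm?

5610 mm

2880 / 166 = 17.349 → round up to 18 risers.
Each riser is 2880/18 = 160 mm (≤ 166 mm).
T = 650 − 2·160 = 330 mm, which satisfies the 289 mm minimum.
Going = (18 − 1) × 330 = 5610 mm.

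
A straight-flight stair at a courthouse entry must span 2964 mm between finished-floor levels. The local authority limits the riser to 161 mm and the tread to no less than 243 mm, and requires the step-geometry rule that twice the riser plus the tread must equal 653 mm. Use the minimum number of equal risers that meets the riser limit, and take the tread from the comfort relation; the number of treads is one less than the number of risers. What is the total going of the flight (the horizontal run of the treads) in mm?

6138 mm

2964 / 161 = 18.41, so 19 risers are needed.
R = 2964 ÷ 19 = 156 mm.
From 2R + T = 653: T = 653 − 312 = 341 mm.
Treads = 19 − 1 = 18; going = 18 × 341 = 6138 mm.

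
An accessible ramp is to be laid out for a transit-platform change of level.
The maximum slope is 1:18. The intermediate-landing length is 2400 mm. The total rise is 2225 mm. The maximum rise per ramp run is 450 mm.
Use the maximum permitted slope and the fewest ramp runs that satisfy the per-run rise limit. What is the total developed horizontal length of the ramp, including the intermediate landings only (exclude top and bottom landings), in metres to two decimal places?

49.65 m

2225 / 450 = 4.944 → round up to 5 ramp runs. That means 4 intermediate landings.
Ramp run (horizontal) at 1:18: 2225 × 18 = 40050 mm.
4 intermediate landings contribute 4 × 2400 = 9600 mm.
Developed length = 40050 + 9600 = 49650 mm.
= 49.65 m.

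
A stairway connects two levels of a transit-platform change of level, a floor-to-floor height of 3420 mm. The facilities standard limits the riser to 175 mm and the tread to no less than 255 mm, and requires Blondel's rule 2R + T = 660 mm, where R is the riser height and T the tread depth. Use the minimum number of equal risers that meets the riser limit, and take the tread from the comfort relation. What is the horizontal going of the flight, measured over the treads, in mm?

⌈3420/175⌉ = 20 risers.
Each riser is 3420/20 = 171 mm (≤ 175 mm).
Tread T = 660 − 2 × 171 = 318 mm (≥ 255 mm).
Going = (20 − 1) × 318 = 6042 mm.

6042 mm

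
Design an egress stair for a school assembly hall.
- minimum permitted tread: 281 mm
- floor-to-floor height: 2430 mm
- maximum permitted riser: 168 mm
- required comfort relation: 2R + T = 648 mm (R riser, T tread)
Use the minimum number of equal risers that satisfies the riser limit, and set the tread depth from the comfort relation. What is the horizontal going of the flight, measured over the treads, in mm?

⌈2430/168⌉ = 15 risers.
Riser R = 2430 / 15 = 162 mm, within the 168 mm limit.
From 2R + T = 648: T = 648 − 324 = 324 mm.
Going = (15 − 1) × 324 = 4536 mm.

4536 mm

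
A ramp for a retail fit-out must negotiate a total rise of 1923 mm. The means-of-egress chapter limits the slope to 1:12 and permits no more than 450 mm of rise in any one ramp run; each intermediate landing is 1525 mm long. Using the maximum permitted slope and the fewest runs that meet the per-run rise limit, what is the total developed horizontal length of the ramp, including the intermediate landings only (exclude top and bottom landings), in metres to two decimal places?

1923 / 450 = 4.27, so 5 ramp runs are needed. That means 4 intermediate landings.
Horizontal run for 1923 mm of rise at 1:12 is 1923 × 12 = 23076 mm.
4 intermediate landings contribute 4 × 1525 = 6100 mm.
Developed length = 23076 + 6100 = 29176 mm.
= 29.18 m.

29.18 m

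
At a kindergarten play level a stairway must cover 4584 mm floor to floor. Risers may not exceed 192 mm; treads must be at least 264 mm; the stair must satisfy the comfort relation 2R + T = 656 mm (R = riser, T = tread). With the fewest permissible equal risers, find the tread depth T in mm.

274 mm

4584 / 192 = 23.875 → round up to 24 risers.
Each riser is 4584/24 = 191 mm (≤ 192 mm).
T = 656 − 2·191 = 274 mm, which satisfies the 264 mm minimum.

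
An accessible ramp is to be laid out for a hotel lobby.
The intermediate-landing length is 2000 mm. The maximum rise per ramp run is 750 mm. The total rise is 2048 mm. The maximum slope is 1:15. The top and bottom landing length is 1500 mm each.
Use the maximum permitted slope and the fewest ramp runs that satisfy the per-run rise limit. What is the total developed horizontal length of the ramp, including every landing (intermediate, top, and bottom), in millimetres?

2048 / 750 = 2.731 → round up to 3 ramp runs. That means 2 intermediate landings.
Ramp run (horizontal) at 1:15: 2048 × 15 = 30720 mm.
2 intermediate landings contribute 2 × 2000 = 4000 mm.
Top and bottom landings: 2 × 1500 = 3000 mm.
Total = 30720 + 4000 + 3000 = 37720 mm.

37720 mm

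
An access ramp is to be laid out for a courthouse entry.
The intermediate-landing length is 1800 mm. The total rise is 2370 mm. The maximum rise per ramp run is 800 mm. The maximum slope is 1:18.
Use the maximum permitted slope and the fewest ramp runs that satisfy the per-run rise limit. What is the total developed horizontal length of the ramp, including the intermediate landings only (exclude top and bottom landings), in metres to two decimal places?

2370 / 800 = 2.962 → round up to 3 ramp runs. That means 2 intermediate landings.
Horizontal run for 2370 mm of rise at 1:18 is 2370 × 18 = 42660 mm.
Intermediate landings: 2 × 1800 = 3600 mm.
Total developed length = 42660 + 3600 = 46260 mm.
= 46.26 m.

46.26 m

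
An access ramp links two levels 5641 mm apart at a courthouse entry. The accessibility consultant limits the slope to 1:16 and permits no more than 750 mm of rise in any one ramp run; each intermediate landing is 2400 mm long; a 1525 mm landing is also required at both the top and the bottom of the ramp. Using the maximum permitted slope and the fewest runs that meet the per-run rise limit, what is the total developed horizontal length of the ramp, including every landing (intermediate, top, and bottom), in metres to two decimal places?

110.11 m

At most 750 each: 5641/750 = 7.52, giving 8 ramp runs. That means 7 intermediate landings.
Horizontal run for 5641 mm of rise at 1:16 is 5641 × 16 = 90256 mm.
Intermediate landings: 7 × 2400 = 16800 mm.
Top and bottom landings: 2 × 1525 = 3050 mm.
Total = 90256 + 16800 + 3050 = 110106 mm.
= 110.11 m.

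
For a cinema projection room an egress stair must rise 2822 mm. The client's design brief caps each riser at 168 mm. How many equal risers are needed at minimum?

At most 168 each: 2822/168 = 16.80, giving 17 risers.

17 risers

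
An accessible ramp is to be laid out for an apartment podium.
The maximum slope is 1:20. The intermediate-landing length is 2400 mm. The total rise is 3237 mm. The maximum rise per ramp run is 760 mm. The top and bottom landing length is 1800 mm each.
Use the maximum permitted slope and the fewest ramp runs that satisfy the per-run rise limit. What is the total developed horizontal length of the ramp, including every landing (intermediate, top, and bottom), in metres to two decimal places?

⌈3237/760⌉ = 5 ramp runs. That means 4 intermediate landings.
Ramp run (horizontal) at 1:20: 3237 × 20 = 64740 mm.
Intermediate landings: 4 × 2400 = 9600 mm.
Top and bottom landings: 2 × 1800 = 3600 mm.
Total = 64740 + 9600 + 3600 = 77940 mm.
= 77.94 m.

77.94 m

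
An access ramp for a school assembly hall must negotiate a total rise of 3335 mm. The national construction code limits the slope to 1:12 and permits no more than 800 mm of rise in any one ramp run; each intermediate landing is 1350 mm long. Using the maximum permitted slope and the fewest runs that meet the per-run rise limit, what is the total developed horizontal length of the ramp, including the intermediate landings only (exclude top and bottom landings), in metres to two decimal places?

45.42 m

3335 / 800 = 4.17, so 5 ramp runs are needed. That means 4 intermediate landings.
Ramp run (horizontal) at 1:12: 3335 × 12 = 40020 mm.
4 intermediate landings contribute 4 × 1350 = 5400 mm.
Developed length = 40020 + 5400 = 45420 mm.
= 45.42 m.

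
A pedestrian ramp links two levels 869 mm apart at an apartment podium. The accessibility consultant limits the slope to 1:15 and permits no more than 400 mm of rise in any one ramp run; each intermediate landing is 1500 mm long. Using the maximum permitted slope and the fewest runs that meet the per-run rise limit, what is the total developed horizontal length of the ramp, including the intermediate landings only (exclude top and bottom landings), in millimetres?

16035 mm

869 / 400 = 2.17, so 3 ramp runs are needed. That means 2 intermediate landings.
Horizontal run for 869 mm of rise at 1:15 is 869 × 15 = 13035 mm.
2 intermediate landings contribute 2 × 1500 = 3000 mm.
Developed length = 13035 + 3000 = 16035 mm.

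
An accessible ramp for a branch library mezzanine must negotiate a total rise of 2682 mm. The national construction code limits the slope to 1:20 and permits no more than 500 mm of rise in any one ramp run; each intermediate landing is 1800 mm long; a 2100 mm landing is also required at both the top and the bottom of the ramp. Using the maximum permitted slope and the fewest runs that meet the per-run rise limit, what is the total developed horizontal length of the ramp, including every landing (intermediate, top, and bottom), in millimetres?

66840 mm

2682 / 500 = 5.36, so 6 ramp runs are needed. That means 5 intermediate landings.
Horizontal run for 2682 mm of rise at 1:20 is 2682 × 20 = 53640 mm.
5 intermediate landings contribute 5 × 1800 = 9000 mm.
Top and bottom landings: 2 × 2100 = 4200 mm.
Total = 53640 + 9000 + 4200 = 66840 mm.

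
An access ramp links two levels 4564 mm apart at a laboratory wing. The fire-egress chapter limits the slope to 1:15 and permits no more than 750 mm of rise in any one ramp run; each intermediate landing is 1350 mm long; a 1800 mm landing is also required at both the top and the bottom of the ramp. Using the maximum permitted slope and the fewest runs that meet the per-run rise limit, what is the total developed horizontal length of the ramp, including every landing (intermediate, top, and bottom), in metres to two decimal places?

80.16 m

4564 / 750 = 6.085 → round up to 7 ramp runs. That means 6 intermediate landings.
Ramp run (horizontal) at 1:15: 4564 × 15 = 68460 mm.
Intermediate landings: 6 × 1350 = 8100 mm.
Top and bottom landings: 2 × 1800 = 3600 mm.
Total = 68460 + 8100 + 3600 = 80160 mm.
= 80.16 m.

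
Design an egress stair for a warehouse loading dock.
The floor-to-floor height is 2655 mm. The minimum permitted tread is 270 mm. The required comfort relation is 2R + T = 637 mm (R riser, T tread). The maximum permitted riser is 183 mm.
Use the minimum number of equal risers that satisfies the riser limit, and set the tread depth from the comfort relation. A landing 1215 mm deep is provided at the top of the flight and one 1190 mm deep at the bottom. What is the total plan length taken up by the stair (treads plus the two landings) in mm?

2655 / 183 = 14.51, so 15 risers are needed.
Each riser is 2655/15 = 177 mm (≤ 183 mm).
From 2R + T = 637: T = 637 − 354 = 283 mm.
Treads = 15 − 1 = 14; going = 14 × 283 = 3962 mm.
Enclosure = 3962 + 1215 + 1190 = 6367 mm.

6367 mm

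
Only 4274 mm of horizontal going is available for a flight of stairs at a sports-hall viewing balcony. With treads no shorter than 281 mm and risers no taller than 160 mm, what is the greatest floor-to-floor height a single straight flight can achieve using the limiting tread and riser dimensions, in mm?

Treads that fit: ⌊4274 / 281⌋ = 15.
Risers = treads + 1 = 16.
Maximum height = 16 × 160 = 2560 mm.

2560 mm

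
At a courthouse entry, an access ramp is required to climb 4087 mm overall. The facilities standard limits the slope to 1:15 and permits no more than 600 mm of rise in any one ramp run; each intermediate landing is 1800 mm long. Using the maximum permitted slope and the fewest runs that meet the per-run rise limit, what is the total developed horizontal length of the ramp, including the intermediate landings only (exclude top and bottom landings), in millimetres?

At most 600 each: 4087/600 = 6.81, giving 7 ramp runs. That means 6 intermediate landings.
Horizontal run for 4087 mm of rise at 1:15 is 4087 × 15 = 61305 mm.
6 intermediate landings contribute 6 × 1800 = 10800 mm.
Total developed length = 61305 + 10800 = 72105 mm.

72105 mm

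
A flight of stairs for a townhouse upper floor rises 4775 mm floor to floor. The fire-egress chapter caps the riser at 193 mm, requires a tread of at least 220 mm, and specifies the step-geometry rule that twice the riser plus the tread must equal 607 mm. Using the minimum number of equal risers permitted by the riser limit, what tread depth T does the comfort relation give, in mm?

225 mm

At most 193 each: 4775/193 = 24.74, giving 25 risers.
Each riser is 4775/25 = 191 mm (≤ 193 mm).
Tread T = 607 − 2 × 191 = 225 mm (≥ 220 mm).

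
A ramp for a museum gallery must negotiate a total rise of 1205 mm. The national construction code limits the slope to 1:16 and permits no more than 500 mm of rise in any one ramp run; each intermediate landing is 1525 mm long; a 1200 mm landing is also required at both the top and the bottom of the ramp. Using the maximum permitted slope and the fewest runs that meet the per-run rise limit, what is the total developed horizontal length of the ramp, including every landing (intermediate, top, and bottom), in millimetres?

At most 500 each: 1205/500 = 2.41, giving 3 ramp runs. That means 2 intermediate landings.
Horizontal run for 1205 mm of rise at 1:16 is 1205 × 16 = 19280 mm.
Intermediate landings: 2 × 1525 = 3050 mm.
Top and bottom landings: 2 × 1200 = 2400 mm.
Total = 19280 + 3050 + 2400 = 24730 mm.

24730 mm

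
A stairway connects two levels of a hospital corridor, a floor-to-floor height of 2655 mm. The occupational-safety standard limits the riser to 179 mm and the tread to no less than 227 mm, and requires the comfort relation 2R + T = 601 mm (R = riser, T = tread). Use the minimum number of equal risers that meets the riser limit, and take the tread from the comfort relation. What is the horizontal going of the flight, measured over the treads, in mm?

⌈2655/179⌉ = 15 risers.
R = 2655 ÷ 15 = 177 mm.
T = 601 − 2·177 = 247 mm, which satisfies the 227 mm minimum.
Treads = 15 − 1 = 14; going = 14 × 247 = 3458 mm.

3458 mm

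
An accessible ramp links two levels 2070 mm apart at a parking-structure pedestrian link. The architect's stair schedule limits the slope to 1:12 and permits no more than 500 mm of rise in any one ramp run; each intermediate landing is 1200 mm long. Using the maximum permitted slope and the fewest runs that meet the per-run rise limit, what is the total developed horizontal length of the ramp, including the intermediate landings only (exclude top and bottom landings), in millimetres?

29640 mm

2070 / 500 = 4.140 → round up to 5 ramp runs. That means 4 intermediate landings.
Horizontal run for 2070 mm of rise at 1:12 is 2070 × 12 = 24840 mm.
Intermediate landings: 4 × 1200 = 4800 mm.
Total developed length = 24840 + 4800 = 29640 mm.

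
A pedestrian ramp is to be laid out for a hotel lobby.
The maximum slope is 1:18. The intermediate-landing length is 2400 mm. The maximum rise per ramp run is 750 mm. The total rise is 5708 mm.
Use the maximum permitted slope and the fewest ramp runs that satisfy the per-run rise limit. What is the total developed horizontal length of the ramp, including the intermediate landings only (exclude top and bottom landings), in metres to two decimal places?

119.54 m

5708 / 750 = 7.611 → round up to 8 ramp runs. That means 7 intermediate landings.
Ramp run (horizontal) at 1:18: 5708 × 18 = 102744 mm.
7 intermediate landings contribute 7 × 2400 = 16800 mm.
Developed length = 102744 + 16800 = 119544 mm.
= 119.54 m.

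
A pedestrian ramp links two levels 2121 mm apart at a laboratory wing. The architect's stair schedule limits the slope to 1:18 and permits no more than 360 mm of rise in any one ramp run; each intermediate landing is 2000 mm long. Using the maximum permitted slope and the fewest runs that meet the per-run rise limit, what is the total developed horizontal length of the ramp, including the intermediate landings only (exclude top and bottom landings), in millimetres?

2121 / 360 = 5.892 → round up to 6 ramp runs. That means 5 intermediate landings.
Horizontal run for 2121 mm of rise at 1:18 is 2121 × 18 = 38178 mm.
5 intermediate landings contribute 5 × 2000 = 10000 mm.
Total developed length = 38178 + 10000 = 48178 mm.

48178 mm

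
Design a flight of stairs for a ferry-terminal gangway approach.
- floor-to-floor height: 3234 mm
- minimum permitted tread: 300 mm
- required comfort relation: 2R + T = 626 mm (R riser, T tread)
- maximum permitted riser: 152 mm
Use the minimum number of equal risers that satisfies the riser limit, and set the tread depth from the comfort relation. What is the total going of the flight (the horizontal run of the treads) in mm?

3234 / 152 = 21.28, so 22 risers are needed.
R = 3234 ÷ 22 = 147 mm.
Tread T = 626 − 2 × 147 = 332 mm (≥ 300 mm).
22 risers give 21 treads; going = 21 × 332 = 6972 mm.

6972 mm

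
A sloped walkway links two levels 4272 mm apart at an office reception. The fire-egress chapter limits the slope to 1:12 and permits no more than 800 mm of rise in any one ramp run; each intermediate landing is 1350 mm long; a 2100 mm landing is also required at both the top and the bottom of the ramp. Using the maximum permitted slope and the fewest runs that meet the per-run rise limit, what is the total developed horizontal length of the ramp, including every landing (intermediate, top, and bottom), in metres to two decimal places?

At most 800 each: 4272/800 = 5.34, giving 6 ramp runs. That means 5 intermediate landings.
Ramp run (horizontal) at 1:12: 4272 × 12 = 51264 mm.
Intermediate landings: 5 × 1350 = 6750 mm.
Top and bottom landings: 2 × 2100 = 4200 mm.
Total = 51264 + 6750 + 4200 = 62214 mm.
= 62.21 m.

62.21 m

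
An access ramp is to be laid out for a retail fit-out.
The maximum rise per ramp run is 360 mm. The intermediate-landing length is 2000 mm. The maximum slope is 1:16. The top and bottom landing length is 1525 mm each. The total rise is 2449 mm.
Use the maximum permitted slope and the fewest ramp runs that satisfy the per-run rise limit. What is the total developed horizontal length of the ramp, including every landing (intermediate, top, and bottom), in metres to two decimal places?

2449 / 360 = 6.803 → round up to 7 ramp runs. That means 6 intermediate landings.
Horizontal run for 2449 mm of rise at 1:16 is 2449 × 16 = 39184 mm.
Intermediate landings: 6 × 2000 = 12000 mm.
Top and bottom landings: 2 × 1525 = 3050 mm.
Total = 39184 + 12000 + 3050 = 54234 mm.
= 54.23 m.

54.23 m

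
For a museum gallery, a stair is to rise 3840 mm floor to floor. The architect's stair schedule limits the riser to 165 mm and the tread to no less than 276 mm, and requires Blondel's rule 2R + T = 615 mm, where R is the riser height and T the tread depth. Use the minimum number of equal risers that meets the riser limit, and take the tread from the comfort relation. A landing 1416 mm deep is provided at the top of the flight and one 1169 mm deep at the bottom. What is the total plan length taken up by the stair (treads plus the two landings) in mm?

At most 165 each: 3840/165 = 23.27, giving 24 risers.
Riser R = 3840 / 24 = 160 mm, within the 165 mm limit.
T = 615 − 2·160 = 295 mm, which satisfies the 276 mm minimum.
Treads = 24 − 1 = 23; going = 23 × 295 = 6785 mm.
Add landings: 6785 + 1416 + 1169 = 9370 mm.

9370 mm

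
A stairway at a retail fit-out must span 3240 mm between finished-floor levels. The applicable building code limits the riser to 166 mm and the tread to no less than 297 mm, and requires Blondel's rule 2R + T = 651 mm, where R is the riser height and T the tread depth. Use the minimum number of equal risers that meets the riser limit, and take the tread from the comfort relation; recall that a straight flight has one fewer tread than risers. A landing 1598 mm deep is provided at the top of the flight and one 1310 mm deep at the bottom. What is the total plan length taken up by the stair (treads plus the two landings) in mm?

9121 mm

3240 / 166 = 19.518 → round up to 20 risers.
Riser R = 3240 / 20 = 162 mm, within the 166 mm limit.
Tread T = 651 − 2 × 162 = 327 mm (≥ 297 mm).
20 risers give 19 treads; going = 19 × 327 = 6213 mm.
Add landings: 6213 + 1598 + 1310 = 9121 mm.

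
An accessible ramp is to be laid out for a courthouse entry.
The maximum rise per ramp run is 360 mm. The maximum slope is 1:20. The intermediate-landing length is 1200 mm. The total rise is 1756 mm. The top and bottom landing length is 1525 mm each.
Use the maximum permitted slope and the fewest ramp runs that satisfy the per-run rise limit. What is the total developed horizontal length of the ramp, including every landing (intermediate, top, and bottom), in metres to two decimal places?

42.97 m

1756 / 360 = 4.878 → round up to 5 ramp runs. That means 4 intermediate landings.
Ramp run (horizontal) at 1:20: 1756 × 20 = 35120 mm.
4 intermediate landings contribute 4 × 1200 = 4800 mm.
Top and bottom landings: 2 × 1525 = 3050 mm.
Total = 35120 + 4800 + 3050 = 42970 mm.
= 42.97 m.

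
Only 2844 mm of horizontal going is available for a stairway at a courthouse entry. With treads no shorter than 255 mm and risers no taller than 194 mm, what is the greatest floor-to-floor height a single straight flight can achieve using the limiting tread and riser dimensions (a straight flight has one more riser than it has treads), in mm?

2328 mm

2844 / 255 = 11.15, so 11 treads fit.
Risers = treads + 1 = 12.
Maximum height = 12 × 194 = 2328 mm.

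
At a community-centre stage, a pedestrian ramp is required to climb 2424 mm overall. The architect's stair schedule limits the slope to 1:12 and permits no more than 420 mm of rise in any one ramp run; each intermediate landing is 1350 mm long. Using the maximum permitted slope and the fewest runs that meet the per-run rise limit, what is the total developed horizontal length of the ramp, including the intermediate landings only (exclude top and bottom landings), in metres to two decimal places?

2424 / 420 = 5.77, so 6 ramp runs are needed. That means 5 intermediate landings.
Ramp run (horizontal) at 1:12: 2424 × 12 = 29088 mm.
5 intermediate landings contribute 5 × 1350 = 6750 mm.
Total developed length = 29088 + 6750 = 35838 mm.
= 35.84 m.

35.84 m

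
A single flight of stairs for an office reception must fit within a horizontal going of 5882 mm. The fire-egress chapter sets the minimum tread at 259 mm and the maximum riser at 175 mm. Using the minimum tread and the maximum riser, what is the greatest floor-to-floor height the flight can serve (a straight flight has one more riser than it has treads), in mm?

4025 mm

5882 / 259 = 22.71, so 22 treads fit.
Risers = treads + 1 = 23.
Maximum height = 23 × 175 = 4025 mm.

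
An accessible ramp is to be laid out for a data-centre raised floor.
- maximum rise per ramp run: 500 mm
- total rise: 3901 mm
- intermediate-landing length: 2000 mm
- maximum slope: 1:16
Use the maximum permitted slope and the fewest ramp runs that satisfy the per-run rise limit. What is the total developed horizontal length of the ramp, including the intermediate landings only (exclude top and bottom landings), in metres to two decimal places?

At most 500 each: 3901/500 = 7.80, giving 8 ramp runs. That means 7 intermediate landings.
Ramp run (horizontal) at 1:16: 3901 × 16 = 62416 mm.
Intermediate landings: 7 × 2000 = 14000 mm.
Developed length = 62416 + 14000 = 76416 mm.
= 76.42 m.

76.42 m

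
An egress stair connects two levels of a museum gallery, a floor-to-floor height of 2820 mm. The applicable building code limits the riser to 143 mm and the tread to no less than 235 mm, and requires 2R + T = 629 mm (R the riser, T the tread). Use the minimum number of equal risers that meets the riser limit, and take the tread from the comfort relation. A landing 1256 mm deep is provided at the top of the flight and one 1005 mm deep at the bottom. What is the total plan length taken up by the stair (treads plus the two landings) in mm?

8854 mm

⌈2820/143⌉ = 20 risers.
Each riser is 2820/20 = 141 mm (≤ 143 mm).
T = 629 − 2·141 = 347 mm, which satisfies the 235 mm minimum.
20 risers give 19 treads; going = 19 × 347 = 6593 mm.
Enclosure = 6593 + 1256 + 1005 = 8854 mm.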